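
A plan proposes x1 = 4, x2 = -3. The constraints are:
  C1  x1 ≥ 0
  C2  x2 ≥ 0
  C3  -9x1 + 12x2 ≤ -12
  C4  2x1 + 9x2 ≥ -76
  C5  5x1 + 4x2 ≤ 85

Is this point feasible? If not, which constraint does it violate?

Constraint C2: x2 = -3, which is not ≥ 0. All other constraints are satisfied.

not feasible — violates C2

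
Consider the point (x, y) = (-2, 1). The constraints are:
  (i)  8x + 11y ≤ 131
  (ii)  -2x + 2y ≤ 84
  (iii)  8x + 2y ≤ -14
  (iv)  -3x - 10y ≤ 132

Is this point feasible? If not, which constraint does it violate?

(i): -5 ≤ 131 ✓
(ii): 6 ≤ 84 ✓
(iii): -14 ≤ -14 ✓
(iv): -4 ≤ 132 ✓

feasible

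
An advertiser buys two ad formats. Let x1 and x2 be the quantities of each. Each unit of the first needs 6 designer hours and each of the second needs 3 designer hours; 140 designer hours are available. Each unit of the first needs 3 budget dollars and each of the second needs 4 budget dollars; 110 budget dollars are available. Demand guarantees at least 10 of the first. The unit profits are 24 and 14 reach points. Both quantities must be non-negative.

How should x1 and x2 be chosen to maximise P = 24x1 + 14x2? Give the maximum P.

Vertices and P = 24x1 + 14x2:
  (70/3, 0) → P = 560
  (10, 0) → P = 240
  (46/3, 16) → P = 592
  (10, 20) → P = 520

x1 = 46/3, x2 = 16, maximum P = 592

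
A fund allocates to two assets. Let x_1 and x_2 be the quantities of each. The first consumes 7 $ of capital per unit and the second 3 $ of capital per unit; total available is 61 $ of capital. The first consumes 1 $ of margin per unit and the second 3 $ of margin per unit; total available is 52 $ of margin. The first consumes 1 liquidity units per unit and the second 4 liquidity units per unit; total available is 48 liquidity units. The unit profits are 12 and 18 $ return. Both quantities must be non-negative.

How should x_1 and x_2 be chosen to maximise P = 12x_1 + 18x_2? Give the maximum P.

Vertices and P = 12x_1 + 18x_2:
  (0, 0) → P = 0
  (0, 12) → P = 216
  (61/7, 0) → P = 732/7
  (4, 11) → P = 246

At the optimal vertex, 7x_1 + 3x_2 = 61 and x_1 + 4x_2 = 48.
Solving simultaneously gives x_1 = 4, x_2 = 11.

x_1 = 4, x_2 = 11, maximum P = 246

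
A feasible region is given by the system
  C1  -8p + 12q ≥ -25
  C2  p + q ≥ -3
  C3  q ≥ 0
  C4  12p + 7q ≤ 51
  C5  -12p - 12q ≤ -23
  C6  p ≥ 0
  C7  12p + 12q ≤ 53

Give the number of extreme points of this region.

Intersecting each pair of boundary lines and keeping only the points that satisfy every inequality leaves:
  (25/8, 0)
  (39/10, 31/60)
  (23/12, 0)
  (0, 23/12)
  (0, 53/12)

5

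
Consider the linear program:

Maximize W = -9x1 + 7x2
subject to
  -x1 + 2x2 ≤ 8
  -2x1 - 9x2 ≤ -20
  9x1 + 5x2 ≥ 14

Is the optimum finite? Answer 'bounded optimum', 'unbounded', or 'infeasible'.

Extreme points and W = -9x1 + 7x2:
  (-12/23, 86/23) → W = 710/23
  (26/71, 152/71) → W = 830/71
The feasible region has finitely many vertices and no improving ray; the maximum is 710/23 at (-12/23, 86/23).

bounded optimum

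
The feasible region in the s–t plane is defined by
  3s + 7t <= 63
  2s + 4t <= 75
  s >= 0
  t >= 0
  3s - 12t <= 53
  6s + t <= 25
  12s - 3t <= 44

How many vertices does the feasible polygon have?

5

Intersecting each pair of boundary lines and keeping only the points that satisfy every inequality leaves:
  (0, 9)
  (112/39, 101/13)
  (0, 0)
  (11/3, 0)
  (119/30, 6/5)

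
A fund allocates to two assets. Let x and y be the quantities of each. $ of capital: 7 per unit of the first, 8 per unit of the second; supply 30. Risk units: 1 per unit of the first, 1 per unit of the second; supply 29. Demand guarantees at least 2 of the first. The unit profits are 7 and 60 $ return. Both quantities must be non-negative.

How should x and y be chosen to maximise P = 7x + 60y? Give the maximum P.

x = 2, y = 2, maximum P = 134

Extreme points and P = 7x + 60y:
  (30/7, 0) → P = 30
  (2, 0) → P = 14
  (2, 2) → P = 134

The optimum lies where 7x + 8y = 30 and x = 2.
Solving simultaneously gives x = 2, y = 2.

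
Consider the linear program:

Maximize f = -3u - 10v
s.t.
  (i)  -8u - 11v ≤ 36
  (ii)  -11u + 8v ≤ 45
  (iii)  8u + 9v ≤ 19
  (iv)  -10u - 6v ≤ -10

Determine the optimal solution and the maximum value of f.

u = 533/16, v = -55/2, maximum f = 2801/16

Extreme points and f = -3u - 10v:
  (533/16, -55/2) → f = 2801/16
  (163/31, -220/31) → f = 1711/31
  (-4/7, 55/21) → f = -514/21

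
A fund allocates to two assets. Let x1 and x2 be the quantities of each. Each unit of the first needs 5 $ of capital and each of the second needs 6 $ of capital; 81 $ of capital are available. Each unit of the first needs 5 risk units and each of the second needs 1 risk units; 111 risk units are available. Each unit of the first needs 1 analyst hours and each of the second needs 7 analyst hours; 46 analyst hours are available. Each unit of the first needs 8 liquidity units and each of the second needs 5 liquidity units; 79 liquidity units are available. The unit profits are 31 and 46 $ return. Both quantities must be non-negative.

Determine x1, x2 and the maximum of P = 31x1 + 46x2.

x1 = 19/3, x2 = 17/3, maximum P = 457

Vertices and P = 31x1 + 46x2:
  (0, 0) → P = 0
  (0, 46/7) → P = 2116/7
  (79/8, 0) → P = 2449/8
  (19/3, 17/3) → P = 457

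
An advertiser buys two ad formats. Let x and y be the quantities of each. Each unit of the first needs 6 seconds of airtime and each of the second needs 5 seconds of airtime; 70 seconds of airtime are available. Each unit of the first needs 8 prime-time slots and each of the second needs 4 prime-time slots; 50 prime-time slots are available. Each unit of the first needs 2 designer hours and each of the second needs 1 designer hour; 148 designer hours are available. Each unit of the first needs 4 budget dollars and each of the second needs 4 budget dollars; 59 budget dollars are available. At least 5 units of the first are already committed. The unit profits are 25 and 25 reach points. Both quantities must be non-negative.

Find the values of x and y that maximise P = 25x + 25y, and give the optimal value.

x = 5, y = 5/2, maximum P = 375/2

The binding constraints are 8x + 4y = 50 and x = 5.
Solving simultaneously gives x = 5, y = 5/2.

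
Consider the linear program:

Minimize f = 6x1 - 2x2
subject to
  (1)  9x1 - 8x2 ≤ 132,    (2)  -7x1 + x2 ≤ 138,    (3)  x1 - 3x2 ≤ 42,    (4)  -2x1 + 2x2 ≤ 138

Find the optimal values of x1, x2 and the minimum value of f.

x1 = -23/2, x2 = 115/2, minimum f = -184

Feasible corners and f = 6x1 - 2x2:
  (60/19, -246/19) → f = 852/19
  (684, 753) → f = 2598
  (-114/5, -108/5) → f = -468/5
  (-23/2, 115/2) → f = -184

The binding constraints are -7x1 + x2 = 138 and -2x1 + 2x2 = 138.
Solving simultaneously gives x1 = -23/2, x2 = 115/2.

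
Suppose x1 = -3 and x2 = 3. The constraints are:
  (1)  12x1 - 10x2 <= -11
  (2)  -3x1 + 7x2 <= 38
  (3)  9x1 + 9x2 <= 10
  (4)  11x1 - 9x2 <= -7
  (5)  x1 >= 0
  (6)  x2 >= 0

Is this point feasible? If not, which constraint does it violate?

Constraint (5): x1 = -3, which is not ≥ 0. All other constraints are satisfied.

not feasible — violates (5)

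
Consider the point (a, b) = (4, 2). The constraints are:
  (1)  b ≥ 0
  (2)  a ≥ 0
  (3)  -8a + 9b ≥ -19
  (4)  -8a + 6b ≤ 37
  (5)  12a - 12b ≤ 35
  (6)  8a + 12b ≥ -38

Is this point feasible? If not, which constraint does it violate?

feasible

(1): 2 ≥ 0 ✓
(2): 4 ≥ 0 ✓
(3): -14 ≥ -19 ✓
(4): -20 ≤ 37 ✓
(5): 24 ≤ 35 ✓
(6): 56 ≥ -38 ✓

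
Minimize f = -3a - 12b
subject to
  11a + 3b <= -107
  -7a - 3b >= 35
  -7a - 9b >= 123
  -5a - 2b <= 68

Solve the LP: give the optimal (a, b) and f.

a = -366/31, b = -139/31, minimum f = 2766/31

Extreme points and f = -3a - 12b:
  (-99/13, -302/39) → f = 1505/13
  (-10/7, -213/7) → f = 2586/7
  (-366/31, -139/31) → f = 2766/31

At the optimal vertex, -7a - 9b = 123 and -5a - 2b = 68.
Solving simultaneously gives a = -366/31, b = -139/31.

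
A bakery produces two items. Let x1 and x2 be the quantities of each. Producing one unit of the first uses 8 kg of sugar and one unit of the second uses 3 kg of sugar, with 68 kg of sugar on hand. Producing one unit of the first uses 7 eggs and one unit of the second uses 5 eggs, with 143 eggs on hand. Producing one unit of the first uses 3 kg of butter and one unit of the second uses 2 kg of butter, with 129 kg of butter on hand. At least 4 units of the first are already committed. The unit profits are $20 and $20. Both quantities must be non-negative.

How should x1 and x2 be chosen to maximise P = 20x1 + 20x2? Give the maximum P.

x1 = 4, x2 = 12, maximum P = 320

Corner points and P = 20x1 + 20x2:
  (17/2, 0) → P = 170
  (4, 0) → P = 80
  (4, 12) → P = 320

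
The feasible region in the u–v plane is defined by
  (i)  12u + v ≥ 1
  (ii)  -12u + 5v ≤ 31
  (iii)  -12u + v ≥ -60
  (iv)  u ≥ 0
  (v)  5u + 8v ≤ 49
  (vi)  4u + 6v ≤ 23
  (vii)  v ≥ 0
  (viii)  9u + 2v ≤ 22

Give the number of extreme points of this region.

Pairwise boundary intersections that survive every other constraint:
  (0, 1)
  (1/12, 0)
  (0, 23/6)
  (43/23, 119/46)
  (22/9, 0)

5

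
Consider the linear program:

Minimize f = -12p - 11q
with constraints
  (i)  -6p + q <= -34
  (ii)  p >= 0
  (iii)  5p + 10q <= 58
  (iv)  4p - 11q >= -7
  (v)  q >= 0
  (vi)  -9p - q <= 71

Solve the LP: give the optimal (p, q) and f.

p = 58/5, q = 0, minimum f = -696/5

Corner points and f = -12p - 11q:
  (398/65, 178/65) → f = -518/5
  (17/3, 0) → f = -68
  (58/5, 0) → f = -696/5

At the optimal vertex, 5p + 10q = 58 and q = 0.
Solving simultaneously gives p = 58/5, q = 0.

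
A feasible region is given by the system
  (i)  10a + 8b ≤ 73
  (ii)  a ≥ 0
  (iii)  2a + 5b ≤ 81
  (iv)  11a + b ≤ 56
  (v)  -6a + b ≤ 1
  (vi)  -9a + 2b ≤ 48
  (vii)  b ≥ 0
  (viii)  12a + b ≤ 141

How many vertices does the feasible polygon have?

Pairwise boundary intersections that survive every other constraint:
  (125/26, 81/26)
  (65/58, 224/29)
  (0, 1)
  (0, 0)
  (56/11, 0)

5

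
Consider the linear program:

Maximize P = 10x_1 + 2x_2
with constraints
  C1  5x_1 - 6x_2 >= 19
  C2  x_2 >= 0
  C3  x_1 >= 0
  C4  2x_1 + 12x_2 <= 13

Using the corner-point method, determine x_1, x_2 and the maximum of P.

Feasible corners and P = 10x_1 + 2x_2:
  (19/5, 0) → P = 38
  (17/4, 3/8) → P = 173/4
  (13/2, 0) → P = 65

x_1 = 13/2, x_2 = 0, maximum P = 65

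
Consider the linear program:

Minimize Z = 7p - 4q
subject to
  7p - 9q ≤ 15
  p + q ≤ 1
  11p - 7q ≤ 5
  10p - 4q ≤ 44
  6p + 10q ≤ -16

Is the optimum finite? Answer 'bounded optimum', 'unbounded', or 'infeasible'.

unbounded

From the feasible point (-6/5, -13/5), moving in the direction (-10, 6) keeps every constraint satisfied while Z decreases without bound.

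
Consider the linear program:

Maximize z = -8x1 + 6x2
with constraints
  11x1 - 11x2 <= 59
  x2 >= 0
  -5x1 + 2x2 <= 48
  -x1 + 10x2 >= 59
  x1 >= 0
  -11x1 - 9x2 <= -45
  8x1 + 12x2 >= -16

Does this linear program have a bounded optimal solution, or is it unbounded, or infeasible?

unbounded

From the feasible point (413/33, 236/33), moving in the direction (2, 5) keeps every constraint satisfied while z increases without bound.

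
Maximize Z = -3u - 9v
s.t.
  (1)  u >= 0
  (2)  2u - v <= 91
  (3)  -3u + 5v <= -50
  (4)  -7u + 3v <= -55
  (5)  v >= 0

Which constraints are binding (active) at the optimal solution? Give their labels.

Vertices and Z = -3u - 9v:
  (405/7, 173/7) → Z = -396
  (91/2, 0) → Z = -273/2
  (50/3, 0) → Z = -50

The maximum is at (50/3, 0). Substituting into each constraint, equality holds for (3) and (5); the remaining constraints have slack.

(3) and (5)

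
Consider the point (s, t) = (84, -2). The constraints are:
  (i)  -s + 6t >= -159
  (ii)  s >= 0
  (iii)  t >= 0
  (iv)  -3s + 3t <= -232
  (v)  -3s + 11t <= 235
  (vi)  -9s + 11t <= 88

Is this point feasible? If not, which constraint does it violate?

Constraint (iii): t = -2, which is not ≥ 0. All other constraints are satisfied.

not feasible — violates (iii)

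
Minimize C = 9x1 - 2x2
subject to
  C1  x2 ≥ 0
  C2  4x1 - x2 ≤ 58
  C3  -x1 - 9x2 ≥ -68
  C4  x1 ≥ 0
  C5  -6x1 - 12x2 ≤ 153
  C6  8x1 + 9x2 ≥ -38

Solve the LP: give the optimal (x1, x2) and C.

x1 = 0, x2 = 68/9, minimum C = -136/9

Feasible corners and C = 9x1 - 2x2:
  (29/2, 0) → C = 261/2
  (0, 0) → C = 0
  (590/37, 214/37) → C = 4882/37
  (0, 68/9) → C = -136/9

The binding constraints are -x1 - 9x2 = -68 and x1 = 0.
Solving simultaneously gives x1 = 0, x2 = 68/9.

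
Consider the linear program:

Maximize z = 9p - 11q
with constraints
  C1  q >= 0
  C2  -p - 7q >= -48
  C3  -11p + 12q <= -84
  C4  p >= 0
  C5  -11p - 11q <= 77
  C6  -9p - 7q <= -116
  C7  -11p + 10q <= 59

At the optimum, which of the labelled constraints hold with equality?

Feasible corners and z = 9p - 11q:
  (48, 0) → z = 432
  (116/9, 0) → z = 116
  (1164/89, 444/89) → z = 5592/89
  (396/37, 104/37) → z = 2420/37

The maximum is at (48, 0). Substituting into each constraint, equality holds for C1 and C2; the remaining constraints have slack.

C1 and C2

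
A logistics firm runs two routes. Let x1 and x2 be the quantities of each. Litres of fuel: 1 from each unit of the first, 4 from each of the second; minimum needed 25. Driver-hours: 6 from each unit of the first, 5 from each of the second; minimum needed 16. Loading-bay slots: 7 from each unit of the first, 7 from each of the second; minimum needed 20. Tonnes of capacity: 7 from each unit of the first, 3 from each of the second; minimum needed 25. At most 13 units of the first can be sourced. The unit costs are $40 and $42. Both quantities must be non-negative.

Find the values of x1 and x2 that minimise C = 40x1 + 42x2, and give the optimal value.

x1 = 1, x2 = 6, minimum C = 292

Corner points and C = 40x1 + 42x2:
  (0, 25/3) → C = 350
  (1, 6) → C = 292
  (13, 3) → C = 646
The feasible region is unbounded (it extends along (0, 1)), but C strictly increases along every unbounded feasible direction, so there is no improving ray and the minimum is attained at a vertex.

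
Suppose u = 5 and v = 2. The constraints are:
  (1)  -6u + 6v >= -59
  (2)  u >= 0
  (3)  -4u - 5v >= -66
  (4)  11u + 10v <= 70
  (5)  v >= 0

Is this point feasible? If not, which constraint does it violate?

not feasible — violates (4)

Constraint (4): 11u + 10v = 75, which is not ≤ 70. All other constraints are satisfied.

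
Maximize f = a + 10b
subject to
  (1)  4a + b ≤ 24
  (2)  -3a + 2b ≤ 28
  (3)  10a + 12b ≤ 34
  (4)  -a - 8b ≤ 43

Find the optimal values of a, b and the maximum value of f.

a = -67/14, b = 191/28, maximum f = 444/7

Corner points and f = a + 10b:
  (127/19, -52/19) → f = -393/19
  (235/31, -196/31) → f = -1725/31
  (-67/14, 191/28) → f = 444/7
  (-155/13, -101/26) → f = -660/13

The binding constraints are -3a + 2b = 28 and 10a + 12b = 34.
Solving simultaneously gives a = -67/14, b = 191/28.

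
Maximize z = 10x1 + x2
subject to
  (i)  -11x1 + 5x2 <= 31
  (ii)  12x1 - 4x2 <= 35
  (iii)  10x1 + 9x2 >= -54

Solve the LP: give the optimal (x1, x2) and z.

Feasible corners and z = 10x1 + x2:
  (299/16, 757/16) → z = 3747/16
  (-549/149, -284/149) → z = -5774/149
  (99/148, -499/74) → z = -2/37

x1 = 299/16, x2 = 757/16, maximum z = 3747/16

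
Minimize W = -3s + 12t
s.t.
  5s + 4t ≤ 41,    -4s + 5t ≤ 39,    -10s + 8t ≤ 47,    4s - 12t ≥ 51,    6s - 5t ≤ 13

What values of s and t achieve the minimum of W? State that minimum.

s = -339/2, t = -206, minimum W = -3927/2

Corner points and W = -3s + 12t:
  (-243/22, -349/44) → W = -1365/22
  (-339/2, -206) → W = -3927/2
  (-99/52, -127/26) → W = -2751/52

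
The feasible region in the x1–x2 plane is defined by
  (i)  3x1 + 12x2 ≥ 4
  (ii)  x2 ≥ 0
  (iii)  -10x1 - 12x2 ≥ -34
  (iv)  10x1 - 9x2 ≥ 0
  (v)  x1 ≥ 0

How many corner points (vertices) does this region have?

Pairwise boundary intersections that survive every other constraint:
  (4/3, 0)
  (12/49, 40/147)
  (17/5, 0)
  (51/35, 34/21)

4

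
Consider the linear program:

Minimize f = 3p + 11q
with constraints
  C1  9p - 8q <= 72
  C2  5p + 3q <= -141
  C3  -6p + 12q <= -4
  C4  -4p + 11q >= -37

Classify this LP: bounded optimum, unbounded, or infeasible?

bounded optimum

Vertices and f = 3p + 11q:
  (-280/13, -433/39) → f = -7283/39
  (-1440/67, -749/67) → f = -12559/67
  (-200/9, -103/9) → f = -1733/9
The feasible region has finitely many vertices and no improving ray; the minimum is -1733/9 at (-200/9, -103/9).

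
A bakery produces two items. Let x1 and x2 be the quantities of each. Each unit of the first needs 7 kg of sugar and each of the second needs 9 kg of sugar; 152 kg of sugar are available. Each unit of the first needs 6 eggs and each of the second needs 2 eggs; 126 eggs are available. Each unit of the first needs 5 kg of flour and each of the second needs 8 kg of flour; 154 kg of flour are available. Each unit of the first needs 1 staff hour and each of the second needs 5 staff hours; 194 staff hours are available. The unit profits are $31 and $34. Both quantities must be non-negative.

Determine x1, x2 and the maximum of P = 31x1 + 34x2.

x1 = 83/4, x2 = 3/4, maximum P = 2675/4

Feasible corners and P = 31x1 + 34x2:
  (0, 0) → P = 0
  (0, 152/9) → P = 5168/9
  (21, 0) → P = 651
  (83/4, 3/4) → P = 2675/4

The binding constraints are 7x1 + 9x2 = 152 and 6x1 + 2x2 = 126.
Solving simultaneously gives x1 = 83/4, x2 = 3/4.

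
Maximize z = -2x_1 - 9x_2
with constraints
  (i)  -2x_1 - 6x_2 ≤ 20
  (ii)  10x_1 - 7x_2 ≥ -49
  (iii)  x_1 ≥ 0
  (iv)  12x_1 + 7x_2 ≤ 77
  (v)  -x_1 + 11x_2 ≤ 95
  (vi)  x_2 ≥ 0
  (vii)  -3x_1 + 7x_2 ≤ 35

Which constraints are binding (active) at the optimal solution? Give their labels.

Extreme points and z = -2x_1 - 9x_2:
  (0, 0) → z = 0
  (0, 5) → z = -45
  (77/12, 0) → z = -77/6
  (14/5, 31/5) → z = -307/5

The maximum is at (0, 0). Substituting into each constraint, equality holds for (iii) and (vi); the remaining constraints have slack.

(iii) and (vi)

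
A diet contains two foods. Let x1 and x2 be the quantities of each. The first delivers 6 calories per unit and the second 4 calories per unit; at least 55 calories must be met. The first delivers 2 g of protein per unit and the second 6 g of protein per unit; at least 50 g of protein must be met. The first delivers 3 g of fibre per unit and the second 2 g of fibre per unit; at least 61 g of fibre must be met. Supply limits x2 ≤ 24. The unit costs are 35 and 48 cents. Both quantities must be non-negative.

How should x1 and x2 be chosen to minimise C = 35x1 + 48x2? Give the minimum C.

Feasible corners and C = 35x1 + 48x2:
  (25, 0) → C = 875
  (19, 2) → C = 761
  (13/3, 24) → C = 3911/3
The feasible region is unbounded (it extends along (1, 0)), but C strictly increases along every unbounded feasible direction, so there is no improving ray and the minimum is attained at a vertex.

x1 = 19, x2 = 2, minimum C = 761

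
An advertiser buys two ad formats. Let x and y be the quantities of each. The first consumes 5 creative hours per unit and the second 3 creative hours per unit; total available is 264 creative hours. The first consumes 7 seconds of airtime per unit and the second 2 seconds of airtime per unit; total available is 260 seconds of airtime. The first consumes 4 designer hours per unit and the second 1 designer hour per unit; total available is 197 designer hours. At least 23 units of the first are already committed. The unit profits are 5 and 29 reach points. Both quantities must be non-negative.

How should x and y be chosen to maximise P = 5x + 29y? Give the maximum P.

x = 23, y = 99/2, maximum P = 3101/2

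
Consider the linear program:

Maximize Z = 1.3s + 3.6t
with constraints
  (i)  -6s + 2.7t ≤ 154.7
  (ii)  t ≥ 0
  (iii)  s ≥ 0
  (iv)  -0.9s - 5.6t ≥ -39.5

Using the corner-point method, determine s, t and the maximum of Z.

Extreme points and Z = 1.3s + 3.6t:
  (0, 0) → Z = 0
  (395/9, 0) → Z = 1027/18
  (0, 395/56) → Z = 711/28

The binding constraints are t = 0 and -0.9s - 5.6t = -39.5.
Solving simultaneously gives s = 395/9, t = 0.

s = 395/9, t = 0, maximum Z = 1027/18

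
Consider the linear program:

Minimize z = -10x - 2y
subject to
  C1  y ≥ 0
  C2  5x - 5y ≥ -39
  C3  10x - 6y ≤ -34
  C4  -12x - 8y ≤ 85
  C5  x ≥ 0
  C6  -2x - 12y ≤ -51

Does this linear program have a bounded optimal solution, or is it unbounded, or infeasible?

Extreme points and z = -10x - 2y:
  (16/5, 11) → z = -54
  (0, 39/5) → z = -78/5
  (0, 17/3) → z = -34/3
The feasible region has finitely many vertices and no improving ray; the minimum is -54 at (16/5, 11).

bounded optimum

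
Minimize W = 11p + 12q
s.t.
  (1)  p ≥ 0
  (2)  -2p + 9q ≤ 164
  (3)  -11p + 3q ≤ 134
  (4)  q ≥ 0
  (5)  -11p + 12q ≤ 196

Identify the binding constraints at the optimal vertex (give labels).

(1) and (4)

Vertices and W = 11p + 12q:
  (0, 0) → W = 0
  (0, 49/3) → W = 196
  (68/25, 1412/75) → W = 6396/25
The feasible region is unbounded (it extends along (9, 2), (1, 0)), but W strictly increases along every unbounded feasible direction, so there is no improving ray and the minimum is attained at a vertex.

The minimum is at (0, 0). Substituting into each constraint, equality holds for (1) and (4); the remaining constraints have slack.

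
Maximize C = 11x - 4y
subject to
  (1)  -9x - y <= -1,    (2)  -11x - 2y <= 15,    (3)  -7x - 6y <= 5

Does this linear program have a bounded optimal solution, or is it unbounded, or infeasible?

From the feasible point (11/47, -52/47), moving in the direction (6, -7) keeps every constraint satisfied while C increases without bound.

unbounded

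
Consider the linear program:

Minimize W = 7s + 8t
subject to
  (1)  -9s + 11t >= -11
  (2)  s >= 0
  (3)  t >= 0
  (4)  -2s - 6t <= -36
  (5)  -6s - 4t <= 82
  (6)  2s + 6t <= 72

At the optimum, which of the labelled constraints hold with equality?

Feasible corners and W = 7s + 8t:
  (231/38, 151/38) → W = 2825/38
  (429/38, 313/38) → W = 5507/38
  (0, 6) → W = 48
  (0, 12) → W = 96

The minimum is at (0, 6). Substituting into each constraint, equality holds for (2) and (4); the remaining constraints have slack.

(2) and (4)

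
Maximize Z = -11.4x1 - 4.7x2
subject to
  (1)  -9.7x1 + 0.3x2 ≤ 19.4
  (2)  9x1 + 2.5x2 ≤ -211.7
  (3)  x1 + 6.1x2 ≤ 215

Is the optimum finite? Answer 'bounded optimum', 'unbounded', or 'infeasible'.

From the feasible point (-11201/2695, -187889/2695), moving in the direction (2.5, -9) keeps every constraint satisfied while Z increases without bound.

unbounded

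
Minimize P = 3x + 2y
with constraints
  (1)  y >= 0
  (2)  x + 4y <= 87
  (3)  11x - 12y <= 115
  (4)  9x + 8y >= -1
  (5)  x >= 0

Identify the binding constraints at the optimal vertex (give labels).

Corner points and P = 3x + 2y:
  (115/11, 0) → P = 345/11
  (0, 0) → P = 0
  (188/7, 421/28) → P = 1549/14
  (0, 87/4) → P = 87/2

The minimum is at (0, 0). Substituting into each constraint, equality holds for (1) and (5); the remaining constraints have slack.

(1) and (5)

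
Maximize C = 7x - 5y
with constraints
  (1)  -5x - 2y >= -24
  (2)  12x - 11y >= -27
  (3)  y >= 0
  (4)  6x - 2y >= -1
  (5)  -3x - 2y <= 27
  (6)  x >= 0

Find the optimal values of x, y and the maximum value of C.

x = 24/5, y = 0, maximum C = 168/5

At the optimal vertex, -5x - 2y = -24 and y = 0.
Solving simultaneously gives x = 24/5, y = 0.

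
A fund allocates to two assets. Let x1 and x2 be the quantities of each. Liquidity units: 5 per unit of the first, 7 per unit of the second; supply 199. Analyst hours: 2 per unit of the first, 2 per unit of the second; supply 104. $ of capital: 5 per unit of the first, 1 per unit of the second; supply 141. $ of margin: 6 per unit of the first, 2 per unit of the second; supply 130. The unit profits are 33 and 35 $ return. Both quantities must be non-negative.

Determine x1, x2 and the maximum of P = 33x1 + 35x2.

Extreme points and P = 33x1 + 35x2:
  (0, 0) → P = 0
  (0, 199/7) → P = 995
  (65/3, 0) → P = 715
  (16, 17) → P = 1123

x1 = 16, x2 = 17, maximum P = 1123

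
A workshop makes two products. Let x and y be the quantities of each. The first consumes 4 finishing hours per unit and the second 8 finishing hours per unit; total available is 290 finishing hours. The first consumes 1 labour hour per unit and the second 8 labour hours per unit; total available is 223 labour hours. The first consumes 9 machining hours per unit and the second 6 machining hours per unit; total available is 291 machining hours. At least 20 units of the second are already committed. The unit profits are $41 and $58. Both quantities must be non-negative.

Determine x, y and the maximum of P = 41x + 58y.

x = 15, y = 26, maximum P = 2123

Corner points and P = 41x + 58y:
  (0, 223/8) → P = 6467/4
  (0, 20) → P = 1160
  (15, 26) → P = 2123
  (19, 20) → P = 1939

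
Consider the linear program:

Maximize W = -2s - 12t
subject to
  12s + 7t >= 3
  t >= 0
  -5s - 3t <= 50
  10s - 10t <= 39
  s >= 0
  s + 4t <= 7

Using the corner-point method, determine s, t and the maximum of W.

Feasible corners and W = -2s - 12t:
  (1/4, 0) → W = -1/2
  (0, 3/7) → W = -36/7
  (39/10, 0) → W = -39/5
  (113/25, 31/50) → W = -412/25
  (0, 7/4) → W = -21

The binding constraints are 12s + 7t = 3 and t = 0.
Solving simultaneously gives s = 1/4, t = 0.

s = 1/4, t = 0, maximum W = -1/2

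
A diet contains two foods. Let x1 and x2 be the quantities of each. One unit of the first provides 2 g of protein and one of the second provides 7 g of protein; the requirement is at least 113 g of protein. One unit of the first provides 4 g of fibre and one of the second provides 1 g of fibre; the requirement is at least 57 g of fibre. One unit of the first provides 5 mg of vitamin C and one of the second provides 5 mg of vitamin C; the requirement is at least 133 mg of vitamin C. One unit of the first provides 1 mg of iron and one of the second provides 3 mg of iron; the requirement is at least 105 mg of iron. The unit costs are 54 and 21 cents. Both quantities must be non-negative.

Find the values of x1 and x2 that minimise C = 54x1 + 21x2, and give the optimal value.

x1 = 6, x2 = 33, minimum C = 1017

Feasible corners and C = 54x1 + 21x2:
  (0, 57) → C = 1197
  (105, 0) → C = 5670
  (6, 33) → C = 1017
The feasible region is unbounded (it extends along (0, 1), (1, 0)), but C strictly increases along every unbounded feasible direction, so there is no improving ray and the minimum is attained at a vertex.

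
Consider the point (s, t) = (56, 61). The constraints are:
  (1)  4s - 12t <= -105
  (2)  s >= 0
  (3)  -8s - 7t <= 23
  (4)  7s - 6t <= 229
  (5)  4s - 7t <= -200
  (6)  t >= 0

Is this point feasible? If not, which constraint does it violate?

(1): -508 ≤ -105 ✓
(2): 56 ≥ 0 ✓
(3): -875 ≤ 23 ✓
(4): 26 ≤ 229 ✓
(5): -203 ≤ -200 ✓
(6): 61 ≥ 0 ✓

feasible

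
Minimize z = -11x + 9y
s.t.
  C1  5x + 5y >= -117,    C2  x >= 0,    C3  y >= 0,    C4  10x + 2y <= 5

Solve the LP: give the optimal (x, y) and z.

At the optimal vertex, y = 0 and 10x + 2y = 5.
Solving simultaneously gives x = 1/2, y = 0.

x = 1/2, y = 0, minimum z = -11/2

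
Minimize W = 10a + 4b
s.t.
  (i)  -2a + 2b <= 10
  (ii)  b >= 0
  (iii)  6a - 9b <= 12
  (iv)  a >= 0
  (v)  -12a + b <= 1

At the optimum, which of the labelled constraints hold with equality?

(ii) and (iv)

Extreme points and W = 10a + 4b:
  (4/11, 59/11) → W = 276/11
  (2, 0) → W = 20
  (0, 0) → W = 0
  (0, 1) → W = 4
The feasible region is unbounded (it extends along (3, 2), (1, 1)), but W strictly increases along every unbounded feasible direction, so there is no improving ray and the minimum is attained at a vertex.

The minimum is at (0, 0). Substituting into each constraint, equality holds for (ii) and (iv); the remaining constraints have slack.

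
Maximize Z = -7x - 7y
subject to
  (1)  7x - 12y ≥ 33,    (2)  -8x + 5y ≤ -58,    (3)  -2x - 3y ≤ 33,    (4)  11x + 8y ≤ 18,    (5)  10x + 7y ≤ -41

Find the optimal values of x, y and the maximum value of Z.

x = 9/34, y = -190/17, maximum Z = 2597/34

Extreme points and Z = -7x - 7y:
  (9/34, -190/17) → Z = 2597/34
  (201/106, -454/53) → Z = 4949/106
  (27/4, -31/2) → Z = 245/4

The binding constraints are -8x + 5y = -58 and -2x - 3y = 33.
Solving simultaneously gives x = 9/34, y = -190/17.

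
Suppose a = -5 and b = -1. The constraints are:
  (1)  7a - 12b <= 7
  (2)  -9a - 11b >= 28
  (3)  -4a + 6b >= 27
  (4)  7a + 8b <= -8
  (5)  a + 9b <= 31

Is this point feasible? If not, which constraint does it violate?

Constraint (3): -4a + 6b = 14, which is not ≥ 27. All other constraints are satisfied.

not feasible — violates (3)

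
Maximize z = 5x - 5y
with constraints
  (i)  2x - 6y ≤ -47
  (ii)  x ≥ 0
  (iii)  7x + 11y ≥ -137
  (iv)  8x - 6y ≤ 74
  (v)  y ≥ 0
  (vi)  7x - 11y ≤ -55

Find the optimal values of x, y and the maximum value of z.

Extreme points and z = 5x - 5y:
  (0, 47/6) → z = -235/6
  (187/20, 219/20) → z = -8
  (572/23, 479/23) → z = 465/23
The feasible region is unbounded (it extends along (0, 1), (3, 4)), but z strictly decreases along every unbounded feasible direction, so there is no improving ray and the maximum is attained at a vertex.

x = 572/23, y = 479/23, maximum z = 465/23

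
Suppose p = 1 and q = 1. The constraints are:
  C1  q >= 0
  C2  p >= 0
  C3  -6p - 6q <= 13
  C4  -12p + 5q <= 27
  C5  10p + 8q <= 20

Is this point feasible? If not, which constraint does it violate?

C1: 1 ≥ 0 ✓
C2: 1 ≥ 0 ✓
C3: -12 ≤ 13 ✓
C4: -7 ≤ 27 ✓
C5: 18 ≤ 20 ✓

feasible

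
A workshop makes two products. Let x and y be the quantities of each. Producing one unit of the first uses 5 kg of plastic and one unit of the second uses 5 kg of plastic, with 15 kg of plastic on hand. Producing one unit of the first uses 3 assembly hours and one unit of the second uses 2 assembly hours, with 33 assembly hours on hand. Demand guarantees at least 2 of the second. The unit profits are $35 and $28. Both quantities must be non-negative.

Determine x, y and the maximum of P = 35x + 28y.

x = 1, y = 2, maximum P = 91

Feasible corners and P = 35x + 28y:
  (0, 3) → P = 84
  (0, 2) → P = 56
  (1, 2) → P = 91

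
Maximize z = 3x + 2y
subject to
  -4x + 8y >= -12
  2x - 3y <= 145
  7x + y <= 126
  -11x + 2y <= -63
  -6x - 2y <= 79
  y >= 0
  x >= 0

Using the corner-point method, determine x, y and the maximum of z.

Feasible corners and z = 3x + 2y:
  (17, 7) → z = 65
  (6, 3/2) → z = 21
  (63/5, 189/5) → z = 567/5

The optimum lies where 7x + y = 126 and -11x + 2y = -63.
Solving simultaneously gives x = 63/5, y = 189/5.

x = 63/5, y = 189/5, maximum z = 567/5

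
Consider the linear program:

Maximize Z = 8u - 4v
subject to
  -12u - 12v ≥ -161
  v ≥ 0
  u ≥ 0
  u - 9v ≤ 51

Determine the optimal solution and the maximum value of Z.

u = 161/12, v = 0, maximum Z = 322/3

Vertices and Z = 8u - 4v:
  (161/12, 0) → Z = 322/3
  (0, 161/12) → Z = -161/3
  (0, 0) → Z = 0

At the optimal vertex, -12u - 12v = -161 and v = 0.
Solving simultaneously gives u = 161/12, v = 0.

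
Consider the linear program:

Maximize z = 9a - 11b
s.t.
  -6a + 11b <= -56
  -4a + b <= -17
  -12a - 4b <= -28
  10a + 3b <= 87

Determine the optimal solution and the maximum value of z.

a = 66, b = -191, maximum z = 2695

Feasible corners and z = 9a - 11b:
  (131/38, -61/19) → z = 2521/38
  (1125/128, -19/64) → z = 10543/128
  (24/7, -23/7) → z = 67
  (66, -191) → z = 2695

The binding constraints are -12a - 4b = -28 and 10a + 3b = 87.
Solving simultaneously gives a = 66, b = -191.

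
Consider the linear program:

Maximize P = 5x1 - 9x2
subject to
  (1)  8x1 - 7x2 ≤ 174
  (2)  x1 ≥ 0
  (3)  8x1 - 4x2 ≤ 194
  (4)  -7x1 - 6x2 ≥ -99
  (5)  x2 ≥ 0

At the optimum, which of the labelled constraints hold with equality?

Vertices and P = 5x1 - 9x2:
  (0, 33/2) → P = -297/2
  (0, 0) → P = 0
  (99/7, 0) → P = 495/7

The maximum is at (99/7, 0). Substituting into each constraint, equality holds for (4) and (5); the remaining constraints have slack.

(4) and (5)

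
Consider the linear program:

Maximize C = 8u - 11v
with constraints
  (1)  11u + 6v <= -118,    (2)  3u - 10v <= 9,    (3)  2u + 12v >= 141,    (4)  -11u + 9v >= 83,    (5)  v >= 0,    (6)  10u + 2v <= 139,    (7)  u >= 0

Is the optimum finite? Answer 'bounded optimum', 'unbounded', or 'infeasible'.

The boundaries 11u + 6v = -118 and 2u + 12v = 141 meet at (-377/20, 1787/120), but that point violates u ≥ 0. Every candidate vertex is excluded by some other constraint, so the feasible region is empty.

infeasible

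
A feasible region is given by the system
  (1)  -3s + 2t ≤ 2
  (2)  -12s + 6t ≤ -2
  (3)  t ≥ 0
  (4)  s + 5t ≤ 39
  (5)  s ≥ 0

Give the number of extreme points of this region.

Intersecting each pair of boundary lines and keeping only the points that satisfy every inequality leaves:
  (8/3, 5)
  (4, 7)
  (1/6, 0)
  (39, 0)

4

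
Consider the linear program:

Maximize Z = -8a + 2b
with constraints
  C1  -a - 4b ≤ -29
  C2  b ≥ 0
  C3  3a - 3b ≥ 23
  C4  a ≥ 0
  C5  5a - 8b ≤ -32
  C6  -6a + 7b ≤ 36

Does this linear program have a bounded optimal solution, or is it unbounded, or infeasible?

Vertices and Z = -8a + 2b:
  (280/9, 211/9) → Z = -202
  (269/3, 82) → Z = -1660/3
The feasible region has finitely many vertices and no improving ray; the maximum is -202 at (280/9, 211/9).

bounded optimum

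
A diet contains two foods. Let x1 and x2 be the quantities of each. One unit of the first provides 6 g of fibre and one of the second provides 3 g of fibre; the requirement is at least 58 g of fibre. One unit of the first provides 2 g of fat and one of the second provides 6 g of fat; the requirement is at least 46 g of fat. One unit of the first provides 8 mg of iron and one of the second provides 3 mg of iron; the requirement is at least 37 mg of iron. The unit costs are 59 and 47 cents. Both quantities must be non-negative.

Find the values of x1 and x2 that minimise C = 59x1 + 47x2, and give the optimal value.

x1 = 7, x2 = 16/3, minimum C = 1991/3

Corner points and C = 59x1 + 47x2:
  (0, 58/3) → C = 2726/3
  (23, 0) → C = 1357
  (7, 16/3) → C = 1991/3
The feasible region is unbounded (it extends along (0, 1), (1, 0)), but C strictly increases along every unbounded feasible direction, so there is no improving ray and the minimum is attained at a vertex.

The optimum lies where 6x1 + 3x2 = 58 and 2x1 + 6x2 = 46.
Solving simultaneously gives x1 = 7, x2 = 16/3.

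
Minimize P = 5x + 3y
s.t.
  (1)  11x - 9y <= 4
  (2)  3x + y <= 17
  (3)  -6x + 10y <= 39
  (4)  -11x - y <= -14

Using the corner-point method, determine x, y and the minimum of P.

Vertices and P = 5x + 3y:
  (157/38, 175/38) → P = 655/19
  (13/11, 1) → P = 98/11
  (131/36, 73/12) → P = 328/9
  (101/116, 513/116) → P = 511/29

x = 13/11, y = 1, minimum P = 98/11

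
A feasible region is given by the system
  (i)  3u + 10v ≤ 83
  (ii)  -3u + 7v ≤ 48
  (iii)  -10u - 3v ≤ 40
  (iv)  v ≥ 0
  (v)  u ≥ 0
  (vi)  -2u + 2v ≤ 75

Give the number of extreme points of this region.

4

Intersecting each pair of boundary lines and keeping only the points that satisfy every inequality leaves:
  (101/51, 131/17)
  (83/3, 0)
  (0, 48/7)
  (0, 0)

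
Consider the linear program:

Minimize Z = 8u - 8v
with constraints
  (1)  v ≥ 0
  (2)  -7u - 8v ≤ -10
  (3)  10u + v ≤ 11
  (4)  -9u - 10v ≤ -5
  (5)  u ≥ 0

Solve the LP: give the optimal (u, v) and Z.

Corner points and Z = 8u - 8v:
  (78/73, 23/73) → Z = 440/73
  (0, 5/4) → Z = -10
  (0, 11) → Z = -88

The optimum lies where 10u + v = 11 and u = 0.
Solving simultaneously gives u = 0, v = 11.

u = 0, v = 11, minimum Z = -88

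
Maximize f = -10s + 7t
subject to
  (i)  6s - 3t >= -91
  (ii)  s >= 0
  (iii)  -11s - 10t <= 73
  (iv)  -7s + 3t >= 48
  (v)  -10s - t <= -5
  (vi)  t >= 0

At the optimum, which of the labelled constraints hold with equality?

Corner points and f = -10s + 7t:
  (0, 91/3) → f = 637/3
  (43, 349/3) → f = 1153/3
  (0, 16) → f = 112

The maximum is at (43, 349/3). Substituting into each constraint, equality holds for (i) and (iv); the remaining constraints have slack.

(i) and (iv)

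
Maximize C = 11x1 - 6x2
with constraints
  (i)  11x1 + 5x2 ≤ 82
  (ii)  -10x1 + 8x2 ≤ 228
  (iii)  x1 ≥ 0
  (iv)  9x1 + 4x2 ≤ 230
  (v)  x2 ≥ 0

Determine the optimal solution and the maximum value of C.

The binding constraints are 11x1 + 5x2 = 82 and x2 = 0.
Solving simultaneously gives x1 = 82/11, x2 = 0.

x1 = 82/11, x2 = 0, maximum C = 82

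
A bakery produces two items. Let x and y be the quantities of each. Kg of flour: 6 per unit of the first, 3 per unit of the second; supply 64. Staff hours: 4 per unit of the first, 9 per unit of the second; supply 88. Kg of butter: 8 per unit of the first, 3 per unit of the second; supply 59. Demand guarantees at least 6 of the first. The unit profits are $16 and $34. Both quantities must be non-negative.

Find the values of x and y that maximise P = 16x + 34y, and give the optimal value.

x = 6, y = 11/3, maximum P = 662/3

Feasible corners and P = 16x + 34y:
  (59/8, 0) → P = 118
  (6, 0) → P = 96
  (6, 11/3) → P = 662/3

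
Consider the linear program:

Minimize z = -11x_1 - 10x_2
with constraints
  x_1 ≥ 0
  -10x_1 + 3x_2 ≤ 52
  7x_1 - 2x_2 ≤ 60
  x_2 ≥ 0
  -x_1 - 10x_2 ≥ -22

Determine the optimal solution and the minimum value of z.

x_1 = 161/18, x_2 = 47/36, minimum z = -1003/9

Vertices and z = -11x_1 - 10x_2:
  (0, 0) → z = 0
  (0, 11/5) → z = -22
  (60/7, 0) → z = -660/7
  (161/18, 47/36) → z = -1003/9

At the optimal vertex, 7x_1 - 2x_2 = 60 and -x_1 - 10x_2 = -22.
Solving simultaneously gives x_1 = 161/18, x_2 = 47/36.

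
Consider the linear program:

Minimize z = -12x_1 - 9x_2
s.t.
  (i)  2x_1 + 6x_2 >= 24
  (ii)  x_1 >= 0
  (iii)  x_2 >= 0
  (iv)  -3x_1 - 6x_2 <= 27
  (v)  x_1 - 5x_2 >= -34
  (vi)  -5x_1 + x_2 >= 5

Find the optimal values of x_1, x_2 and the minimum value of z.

Vertices and z = -12x_1 - 9x_2:
  (0, 34/5) → z = -306/5
  (0, 5) → z = -45
  (3/8, 55/8) → z = -531/8

The optimum lies where x_1 - 5x_2 = -34 and -5x_1 + x_2 = 5.
Solving simultaneously gives x_1 = 3/8, x_2 = 55/8.

x_1 = 3/8, x_2 = 55/8, minimum z = -531/8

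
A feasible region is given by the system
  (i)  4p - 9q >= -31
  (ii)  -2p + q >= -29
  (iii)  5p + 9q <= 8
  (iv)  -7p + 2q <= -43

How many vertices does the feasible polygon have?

Of the 6 pairwise boundary intersections, those satisfying every inequality are:
  (269/23, -129/23)
  (-5, -39)
  (403/73, -159/73)

3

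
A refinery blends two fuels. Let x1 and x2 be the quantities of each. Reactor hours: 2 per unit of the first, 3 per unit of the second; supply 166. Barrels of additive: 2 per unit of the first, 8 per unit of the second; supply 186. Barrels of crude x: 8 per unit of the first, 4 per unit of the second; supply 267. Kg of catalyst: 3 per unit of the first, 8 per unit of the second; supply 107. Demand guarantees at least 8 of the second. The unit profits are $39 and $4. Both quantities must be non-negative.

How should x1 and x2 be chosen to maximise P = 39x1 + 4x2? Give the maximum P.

x1 = 43/3, x2 = 8, maximum P = 591

The binding constraints are 3x1 + 8x2 = 107 and x2 = 8.
Solving simultaneously gives x1 = 43/3, x2 = 8.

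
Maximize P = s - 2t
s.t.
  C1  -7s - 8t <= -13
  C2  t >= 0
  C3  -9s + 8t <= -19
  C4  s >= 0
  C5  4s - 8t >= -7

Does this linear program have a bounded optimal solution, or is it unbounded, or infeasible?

From the feasible point (19/9, 0), moving in the direction (1, 0) keeps every constraint satisfied while P increases without bound.

unbounded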